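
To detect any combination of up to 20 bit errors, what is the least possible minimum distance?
Detecting e errors requires d_min ≥ e + 1 = 20 + 1 = 21.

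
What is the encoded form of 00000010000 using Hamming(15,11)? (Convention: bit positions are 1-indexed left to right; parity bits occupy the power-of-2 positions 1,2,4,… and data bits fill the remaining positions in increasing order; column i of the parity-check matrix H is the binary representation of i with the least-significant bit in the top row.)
Codeword c = d · G (mod 2), d = 00000010000:
  c[0] = d·G[:,0] = (00000010000)·(11011010101) mod 2 = 0+0+0+0+0+0+1+0+0+0+0 mod 2 = 1
  c[1] = d·G[:,1] = (00000010000)·(10110110011) mod 2 = 0+0+0+0+0+0+1+0+0+0+0 mod 2 = 1
  c[2] = d·G[:,2] = (00000010000)·(10000000000) mod 2 = 0+0+0+0+0+0+0+0+0+0+0 mod 2 = 0
  c[3] = d·G[:,3] = (00000010000)·(01110001111) mod 2 = 0+0+0+0+0+0+0+0+0+0+0 mod 2 = 0
  c[4] = d·G[:,4] = (00000010000)·(01000000000) mod 2 = 0+0+0+0+0+0+0+0+0+0+0 mod 2 = 0
  c[5] = d·G[:,5] = (00000010000)·(00100000000) mod 2 = 0+0+0+0+0+0+0+0+0+0+0 mod 2 = 0
  c[6] = d·G[:,6] = (00000010000)·(00010000000) mod 2 = 0+0+0+0+0+0+0+0+0+0+0 mod 2 = 0
  c[7] = d·G[:,7] = (00000010000)·(00001111111) mod 2 = 0+0+0+0+0+0+1+0+0+0+0 mod 2 = 1
  c[8] = d·G[:,8] = (00000010000)·(00001000000) mod 2 = 0+0+0+0+0+0+0+0+0+0+0 mod 2 = 0
  c[9] = d·G[:,9] = (00000010000)·(00000100000) mod 2 = 0+0+0+0+0+0+0+0+0+0+0 mod 2 = 0
  c[10] = d·G[:,10] = (00000010000)·(00000010000) mod 2 = 0+0+0+0+0+0+1+0+0+0+0 mod 2 = 1
  c[11] = d·G[:,11] = (00000010000)·(00000001000) mod 2 = 0+0+0+0+0+0+0+0+0+0+0 mod 2 = 0
  c[12] = d·G[:,12] = (00000010000)·(00000000100) mod 2 = 0+0+0+0+0+0+0+0+0+0+0 mod 2 = 0
  c[13] = d·G[:,13] = (00000010000)·(00000000010) mod 2 = 0+0+0+0+0+0+0+0+0+0+0 mod 2 = 0
  c[14] = d·G[:,14] = (00000010000)·(00000000001) mod 2 = 0+0+0+0+0+0+0+0+0+0+0 mod 2 = 0
Codeword = 110000010010000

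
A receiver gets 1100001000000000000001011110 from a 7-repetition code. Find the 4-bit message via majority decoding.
Split into 7-bit blocks and majority-vote each:
  block 1 = 1100001: 3 ones, 4 zeros → 0
  block 2 = 0000000: 0 ones, 7 zeros → 0
  block 3 = 0000000: 0 ones, 7 zeros → 0
  block 4 = 1011110: 5 ones, 2 zeros → 1
Decoded = 0001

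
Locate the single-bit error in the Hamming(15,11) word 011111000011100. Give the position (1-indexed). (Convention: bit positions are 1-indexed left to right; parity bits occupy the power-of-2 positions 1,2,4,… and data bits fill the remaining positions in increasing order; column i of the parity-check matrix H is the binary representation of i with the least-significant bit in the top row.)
Syndrome s = H · r^T (mod 2), r = 011111000011100:
  s[0] = (101010101010101)·(011111000011100) mod 2 = 0+0+1+0+1+0+0+0+0+0+1+0+1+0+0 mod 2 = 0
  s[1] = (011001100110011)·(011111000011100) mod 2 = 0+1+1+0+0+1+0+0+0+0+1+0+0+0+0 mod 2 = 0
  s[2] = (000111100001111)·(011111000011100) mod 2 = 0+0+0+1+1+1+0+0+0+0+0+1+1+0+0 mod 2 = 1
  s[3] = (000000011111111)·(011111000011100) mod 2 = 0+0+0+0+0+0+0+0+0+0+1+1+1+0+0 mod 2 = 1
Syndrome = 0011
Column i of H is the binary representation of i, so the syndrome is the binary index of the flipped bit.
Read s = 0011 with s[0] as LSB: 0·2^0 + 0·2^1 + 1·2^2 + 1·2^3 = 12.
Error is at bit position 12.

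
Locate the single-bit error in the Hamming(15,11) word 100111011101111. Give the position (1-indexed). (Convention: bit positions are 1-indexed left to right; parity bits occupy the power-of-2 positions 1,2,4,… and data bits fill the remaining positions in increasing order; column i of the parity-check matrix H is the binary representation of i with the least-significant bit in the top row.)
Syndrome s = H · r^T (mod 2), r = 100111011101111:
  s[0] = (101010101010101)·(100111011101111) mod 2 = 1+0+0+0+1+0+0+0+1+0+0+0+1+0+1 mod 2 = 1
  s[1] = (011001100110011)·(100111011101111) mod 2 = 0+0+0+0+0+1+0+0+0+1+0+0+0+1+1 mod 2 = 0
  s[2] = (000111100001111)·(100111011101111) mod 2 = 0+0+0+1+1+1+0+0+0+0+0+1+1+1+1 mod 2 = 1
  s[3] = (000000011111111)·(100111011101111) mod 2 = 0+0+0+0+0+0+0+1+1+1+0+1+1+1+1 mod 2 = 1
Syndrome = 1011
Column i of H is the binary representation of i, so the syndrome is the binary index of the flipped bit.
Read s = 1011 with s[0] as LSB: 1·2^0 + 0·2^1 + 1·2^2 + 1·2^3 = 13.
Error is at bit position 13.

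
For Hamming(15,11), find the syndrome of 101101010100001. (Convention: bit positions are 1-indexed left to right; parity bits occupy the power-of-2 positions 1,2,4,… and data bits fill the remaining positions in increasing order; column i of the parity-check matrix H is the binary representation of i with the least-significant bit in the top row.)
Syndrome s = H · r^T (mod 2), r = 101101010100001:
  s[0] = (101010101010101)·(101101010100001) mod 2 = 1+0+1+0+0+0+0+0+0+0+0+0+0+0+1 mod 2 = 1
  s[1] = (011001100110011)·(101101010100001) mod 2 = 0+0+1+0+0+1+0+0+0+1+0+0+0+0+1 mod 2 = 0
  s[2] = (000111100001111)·(101101010100001) mod 2 = 0+0+0+1+0+1+0+0+0+0+0+0+0+0+1 mod 2 = 1
  s[3] = (000000011111111)·(101101010100001) mod 2 = 0+0+0+0+0+0+0+1+0+1+0+0+0+0+1 mod 2 = 1
Syndrome = 1011
Non-zero syndrome: error at position 13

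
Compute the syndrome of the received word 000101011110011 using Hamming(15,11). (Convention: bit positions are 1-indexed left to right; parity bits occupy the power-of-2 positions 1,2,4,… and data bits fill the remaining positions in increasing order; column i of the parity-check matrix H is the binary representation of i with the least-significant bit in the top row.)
Syndrome s = H · r^T (mod 2), r = 000101011110011:
  s[0] = (101010101010101)·(000101011110011) mod 2 = 0+0+0+0+0+0+0+0+1+0+1+0+0+0+1 mod 2 = 1
  s[1] = (011001100110011)·(000101011110011) mod 2 = 0+0+0+0+0+1+0+0+0+1+1+0+0+1+1 mod 2 = 1
  s[2] = (000111100001111)·(000101011110011) mod 2 = 0+0+0+1+0+1+0+0+0+0+0+0+0+1+1 mod 2 = 0
  s[3] = (000000011111111)·(000101011110011) mod 2 = 0+0+0+0+0+0+0+1+1+1+1+0+0+1+1 mod 2 = 0
Syndrome = 1100
Non-zero syndrome: error at position 3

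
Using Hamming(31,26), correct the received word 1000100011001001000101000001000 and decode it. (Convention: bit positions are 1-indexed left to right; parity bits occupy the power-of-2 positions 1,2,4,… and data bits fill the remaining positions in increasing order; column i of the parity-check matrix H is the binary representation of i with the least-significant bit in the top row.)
Syndrome s = H · r^T (mod 2), r = 1000100011001001000101000001000:
  s[0] = (1010101010101010101010101010101)·(1000100011001001000101000001000) mod 2 = 1+0+0+0+1+0+0+0+1+0+0+0+1+0+0+0+0+0+0+0+0+0+0+0+0+0+0+0+0+0+0 mod 2 = 0
  s[1] = (0110011001100110011001100110011)·(1000100011001001000101000001000) mod 2 = 0+0+0+0+0+0+0+0+0+1+0+0+0+0+0+0+0+0+0+0+0+1+0+0+0+0+0+0+0+0+0 mod 2 = 0
  s[2] = (0001111000011110000111100001111)·(1000100011001001000101000001000) mod 2 = 0+0+0+0+1+0+0+0+0+0+0+0+1+0+0+0+0+0+0+1+0+1+0+0+0+0+0+1+0+0+0 mod 2 = 1
  s[3] = (0000000111111110000000011111111)·(1000100011001001000101000001000) mod 2 = 0+0+0+0+0+0+0+0+1+1+0+0+1+0+0+0+0+0+0+0+0+0+0+0+0+0+0+1+0+0+0 mod 2 = 0
  s[4] = (0000000000000001111111111111111)·(1000100011001001000101000001000) mod 2 = 0+0+0+0+0+0+0+0+0+0+0+0+0+0+0+1+0+0+0+1+0+1+0+0+0+0+0+1+0+0+0 mod 2 = 0
Syndrome = 00100
Column 4 of H equals this syndrome → error at bit 4 (1-indexed).
Flip bit 4: 1000100011001001000101000001000 → 1001100011001001000101000001000
Extract data bits at positions {3,5,6,7,9,10,11,12,13,14,15,17,18,19,20,21,22,23,24,25,26,27,28,29,30,31}: 01001100100000101000001000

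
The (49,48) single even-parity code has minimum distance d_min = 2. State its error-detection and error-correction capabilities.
Detection only: up to d_min − 1 = 1 errors.
Correction: up to ⌊(d_min − 1)/2⌋ = ⌊1/2⌋ = 0 errors.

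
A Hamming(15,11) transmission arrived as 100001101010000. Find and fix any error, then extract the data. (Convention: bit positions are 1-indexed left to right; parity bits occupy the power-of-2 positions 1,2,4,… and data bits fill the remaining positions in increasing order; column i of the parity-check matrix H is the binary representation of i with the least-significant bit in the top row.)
Syndrome s = H · r^T (mod 2), r = 100001101010000:
  s[0] = (101010101010101)·(100001101010000) mod 2 = 1+0+0+0+0+0+1+0+1+0+1+0+0+0+0 mod 2 = 0
  s[1] = (011001100110011)·(100001101010000) mod 2 = 0+0+0+0+0+1+1+0+0+0+1+0+0+0+0 mod 2 = 1
  s[2] = (000111100001111)·(100001101010000) mod 2 = 0+0+0+0+0+1+1+0+0+0+0+0+0+0+0 mod 2 = 0
  s[3] = (000000011111111)·(100001101010000) mod 2 = 0+0+0+0+0+0+0+0+1+0+1+0+0+0+0 mod 2 = 0
Syndrome = 0100
Column 2 of H equals this syndrome → error at bit 2 (1-indexed).
Flip bit 2: 100001101010000 → 110001101010000
Extract data bits at positions {3,5,6,7,9,10,11,12,13,14,15}: 00111010000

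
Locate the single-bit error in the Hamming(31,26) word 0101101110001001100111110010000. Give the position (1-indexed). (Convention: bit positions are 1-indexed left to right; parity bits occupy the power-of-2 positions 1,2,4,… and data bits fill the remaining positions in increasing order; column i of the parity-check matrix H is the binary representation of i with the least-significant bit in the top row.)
Syndrome s = H · r^T (mod 2), r = 0101101110001001100111110010000:
  s[0] = (1010101010101010101010101010101)·(0101101110001001100111110010000) mod 2 = 0+0+0+0+1+0+1+0+1+0+0+0+1+0+0+0+1+0+0+0+1+0+1+0+0+0+1+0+0+0+0 mod 2 = 0
  s[1] = (0110011001100110011001100110011)·(0101101110001001100111110010000) mod 2 = 0+1+0+0+0+0+1+0+0+0+0+0+0+0+0+0+0+0+0+0+0+1+1+0+0+0+1+0+0+0+0 mod 2 = 1
  s[2] = (0001111000011110000111100001111)·(0101101110001001100111110010000) mod 2 = 0+0+0+1+1+0+1+0+0+0+0+0+1+0+0+0+0+0+0+1+1+1+1+0+0+0+0+0+0+0+0 mod 2 = 0
  s[3] = (0000000111111110000000011111111)·(0101101110001001100111110010000) mod 2 = 0+0+0+0+0+0+0+1+1+0+0+0+1+0+0+0+0+0+0+0+0+0+0+1+0+0+1+0+0+0+0 mod 2 = 1
  s[4] = (0000000000000001111111111111111)·(0101101110001001100111110010000) mod 2 = 0+0+0+0+0+0+0+0+0+0+0+0+0+0+0+1+1+0+0+1+1+1+1+1+0+0+1+0+0+0+0 mod 2 = 0
Syndrome = 01010
Column i of H is the binary representation of i, so the syndrome is the binary index of the flipped bit.
Read s = 01010 with s[0] as LSB: 0·2^0 + 1·2^1 + 0·2^2 + 1·2^3 + 0·2^4 = 10.
Error is at bit position 10.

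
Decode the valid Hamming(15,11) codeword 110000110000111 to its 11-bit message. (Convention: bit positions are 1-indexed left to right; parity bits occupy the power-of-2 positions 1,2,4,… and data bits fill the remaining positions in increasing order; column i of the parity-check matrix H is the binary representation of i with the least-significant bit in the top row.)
Parity bits occupy power-of-2 positions; data bits are at positions {3,5,6,7,9,10,11,12,13,14,15} (1-indexed).
Extract: c[3]=0 c[5]=0 c[6]=0 c[7]=1 c[9]=0 c[10]=0 c[11]=0 c[12]=0 c[13]=1 c[14]=1 c[15]=1
Data = 00010000111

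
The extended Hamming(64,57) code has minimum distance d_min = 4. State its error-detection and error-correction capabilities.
Detection only: up to d_min − 1 = 3 errors.
Correction: up to ⌊(d_min − 1)/2⌋ = ⌊3/2⌋ = 1 errors.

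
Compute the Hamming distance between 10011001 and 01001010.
XOR = 11010011, count of 1s = 5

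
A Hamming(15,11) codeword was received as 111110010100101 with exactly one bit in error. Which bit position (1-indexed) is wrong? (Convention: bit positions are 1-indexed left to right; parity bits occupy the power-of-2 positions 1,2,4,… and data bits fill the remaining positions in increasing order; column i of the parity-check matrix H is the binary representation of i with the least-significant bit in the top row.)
Syndrome s = H · r^T (mod 2), r = 111110010100101:
  s[0] = (101010101010101)·(111110010100101) mod 2 = 1+0+1+0+1+0+0+0+0+0+0+0+1+0+1 mod 2 = 1
  s[1] = (011001100110011)·(111110010100101) mod 2 = 0+1+1+0+0+0+0+0+0+1+0+0+0+0+1 mod 2 = 0
  s[2] = (000111100001111)·(111110010100101) mod 2 = 0+0+0+1+1+0+0+0+0+0+0+0+1+0+1 mod 2 = 0
  s[3] = (000000011111111)·(111110010100101) mod 2 = 0+0+0+0+0+0+0+1+0+1+0+0+1+0+1 mod 2 = 0
Syndrome = 1000
Column i of H is the binary representation of i, so the syndrome is the binary index of the flipped bit.
Read s = 1000 with s[0] as LSB: 1·2^0 + 0·2^1 + 0·2^2 + 0·2^3 = 1.
Error is at bit position 1.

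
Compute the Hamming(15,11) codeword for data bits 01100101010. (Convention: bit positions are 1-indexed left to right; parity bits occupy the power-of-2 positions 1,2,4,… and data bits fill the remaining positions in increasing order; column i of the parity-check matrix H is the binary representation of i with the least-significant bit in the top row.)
Codeword c = d · G (mod 2), d = 01100101010:
  c[0] = d·G[:,0] = (01100101010)·(11011010101) mod 2 = 0+1+0+0+0+0+0+0+0+0+0 mod 2 = 1
  c[1] = d·G[:,1] = (01100101010)·(10110110011) mod 2 = 0+0+1+0+0+1+0+0+0+1+0 mod 2 = 1
  c[2] = d·G[:,2] = (01100101010)·(10000000000) mod 2 = 0+0+0+0+0+0+0+0+0+0+0 mod 2 = 0
  c[3] = d·G[:,3] = (01100101010)·(01110001111) mod 2 = 0+1+1+0+0+0+0+1+0+1+0 mod 2 = 0
  c[4] = d·G[:,4] = (01100101010)·(01000000000) mod 2 = 0+1+0+0+0+0+0+0+0+0+0 mod 2 = 1
  c[5] = d·G[:,5] = (01100101010)·(00100000000) mod 2 = 0+0+1+0+0+0+0+0+0+0+0 mod 2 = 1
  c[6] = d·G[:,6] = (01100101010)·(00010000000) mod 2 = 0+0+0+0+0+0+0+0+0+0+0 mod 2 = 0
  c[7] = d·G[:,7] = (01100101010)·(00001111111) mod 2 = 0+0+0+0+0+1+0+1+0+1+0 mod 2 = 1
  c[8] = d·G[:,8] = (01100101010)·(00001000000) mod 2 = 0+0+0+0+0+0+0+0+0+0+0 mod 2 = 0
  c[9] = d·G[:,9] = (01100101010)·(00000100000) mod 2 = 0+0+0+0+0+1+0+0+0+0+0 mod 2 = 1
  c[10] = d·G[:,10] = (01100101010)·(00000010000) mod 2 = 0+0+0+0+0+0+0+0+0+0+0 mod 2 = 0
  c[11] = d·G[:,11] = (01100101010)·(00000001000) mod 2 = 0+0+0+0+0+0+0+1+0+0+0 mod 2 = 1
  c[12] = d·G[:,12] = (01100101010)·(00000000100) mod 2 = 0+0+0+0+0+0+0+0+0+0+0 mod 2 = 0
  c[13] = d·G[:,13] = (01100101010)·(00000000010) mod 2 = 0+0+0+0+0+0+0+0+0+1+0 mod 2 = 1
  c[14] = d·G[:,14] = (01100101010)·(00000000001) mod 2 = 0+0+0+0+0+0+0+0+0+0+0 mod 2 = 0
Codeword = 110011010101010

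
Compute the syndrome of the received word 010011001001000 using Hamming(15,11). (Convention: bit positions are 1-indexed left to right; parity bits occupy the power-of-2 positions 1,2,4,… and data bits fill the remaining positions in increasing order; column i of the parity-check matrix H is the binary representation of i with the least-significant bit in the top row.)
Syndrome s = H · r^T (mod 2), r = 010011001001000:
  s[0] = (101010101010101)·(010011001001000) mod 2 = 0+0+0+0+1+0+0+0+1+0+0+0+0+0+0 mod 2 = 0
  s[1] = (011001100110011)·(010011001001000) mod 2 = 0+1+0+0+0+1+0+0+0+0+0+0+0+0+0 mod 2 = 0
  s[2] = (000111100001111)·(010011001001000) mod 2 = 0+0+0+0+1+1+0+0+0+0+0+1+0+0+0 mod 2 = 1
  s[3] = (000000011111111)·(010011001001000) mod 2 = 0+0+0+0+0+0+0+0+1+0+0+1+0+0+0 mod 2 = 0
Syndrome = 0010
Non-zero syndrome: error at position 4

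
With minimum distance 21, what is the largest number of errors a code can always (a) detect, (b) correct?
(a) Detection requires d_min ≥ e+1, so e ≤ d_min − 1 = 20.
(b) Correction requires d_min ≥ 2t+1, so t ≤ ⌊(d_min − 1)/2⌋ = ⌊20/2⌋ = 10.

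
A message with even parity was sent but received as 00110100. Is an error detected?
Sum of received bits: 0+0+1+1+0+1+0+0 = 3; 3 mod 2 = 1. Result is 1 ≠ 0 → error detected.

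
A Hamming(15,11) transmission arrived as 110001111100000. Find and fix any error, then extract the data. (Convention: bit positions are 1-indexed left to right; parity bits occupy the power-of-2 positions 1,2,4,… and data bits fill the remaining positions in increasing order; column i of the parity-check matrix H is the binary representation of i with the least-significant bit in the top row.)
Syndrome s = H · r^T (mod 2), r = 110001111100000:
  s[0] = (101010101010101)·(110001111100000) mod 2 = 1+0+0+0+0+0+1+0+1+0+0+0+0+0+0 mod 2 = 1
  s[1] = (011001100110011)·(110001111100000) mod 2 = 0+1+0+0+0+1+1+0+0+1+0+0+0+0+0 mod 2 = 0
  s[2] = (000111100001111)·(110001111100000) mod 2 = 0+0+0+0+0+1+1+0+0+0+0+0+0+0+0 mod 2 = 0
  s[3] = (000000011111111)·(110001111100000) mod 2 = 0+0+0+0+0+0+0+1+1+1+0+0+0+0+0 mod 2 = 1
Syndrome = 1001
Column 9 of H equals this syndrome → error at bit 9 (1-indexed).
Flip bit 9: 110001111100000 → 110001110100000
Extract data bits at positions {3,5,6,7,9,10,11,12,13,14,15}: 00110100000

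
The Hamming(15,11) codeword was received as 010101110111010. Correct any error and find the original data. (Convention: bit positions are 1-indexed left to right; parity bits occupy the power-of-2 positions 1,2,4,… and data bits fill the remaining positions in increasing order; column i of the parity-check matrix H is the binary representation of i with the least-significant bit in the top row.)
Syndrome s = H · r^T (mod 2), r = 010101110111010:
  s[0] = (101010101010101)·(010101110111010) mod 2 = 0+0+0+0+0+0+1+0+0+0+1+0+0+0+0 mod 2 = 0
  s[1] = (011001100110011)·(010101110111010) mod 2 = 0+1+0+0+0+1+1+0+0+1+1+0+0+1+0 mod 2 = 0
  s[2] = (000111100001111)·(010101110111010) mod 2 = 0+0+0+1+0+1+1+0+0+0+0+1+0+1+0 mod 2 = 1
  s[3] = (000000011111111)·(010101110111010) mod 2 = 0+0+0+0+0+0+0+1+0+1+1+1+0+1+0 mod 2 = 1
Syndrome = 0011
Column 12 of H equals this syndrome → error at bit 12 (1-indexed).
Flip bit 12: 010101110111010 → 010101110110010
Extract data bits at positions {3,5,6,7,9,10,11,12,13,14,15}: 00110110010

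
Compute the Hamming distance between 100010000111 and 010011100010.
XOR = 110001100101, count of 1s = 6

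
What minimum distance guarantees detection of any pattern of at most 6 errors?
Detecting e errors requires d_min ≥ e + 1 = 6 + 1 = 7.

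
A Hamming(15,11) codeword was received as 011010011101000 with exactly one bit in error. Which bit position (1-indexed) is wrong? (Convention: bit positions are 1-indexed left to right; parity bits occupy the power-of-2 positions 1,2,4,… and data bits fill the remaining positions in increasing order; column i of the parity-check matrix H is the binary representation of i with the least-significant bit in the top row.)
Syndrome s = H · r^T (mod 2), r = 011010011101000:
  s[0] = (101010101010101)·(011010011101000) mod 2 = 0+0+1+0+1+0+0+0+1+0+0+0+0+0+0 mod 2 = 1
  s[1] = (011001100110011)·(011010011101000) mod 2 = 0+1+1+0+0+0+0+0+0+1+0+0+0+0+0 mod 2 = 1
  s[2] = (000111100001111)·(011010011101000) mod 2 = 0+0+0+0+1+0+0+0+0+0+0+1+0+0+0 mod 2 = 0
  s[3] = (000000011111111)·(011010011101000) mod 2 = 0+0+0+0+0+0+0+1+1+1+0+1+0+0+0 mod 2 = 0
Syndrome = 1100
Column i of H is the binary representation of i, so the syndrome is the binary index of the flipped bit.
Read s = 1100 with s[0] as LSB: 1·2^0 + 1·2^1 + 0·2^2 + 0·2^3 = 3.
Error is at bit position 3.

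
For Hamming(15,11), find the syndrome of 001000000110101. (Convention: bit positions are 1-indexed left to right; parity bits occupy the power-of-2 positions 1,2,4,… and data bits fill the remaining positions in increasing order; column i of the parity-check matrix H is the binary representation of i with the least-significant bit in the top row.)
Syndrome s = H · r^T (mod 2), r = 001000000110101:
  s[0] = (101010101010101)·(001000000110101) mod 2 = 0+0+1+0+0+0+0+0+0+0+1+0+1+0+1 mod 2 = 0
  s[1] = (011001100110011)·(001000000110101) mod 2 = 0+0+1+0+0+0+0+0+0+1+1+0+0+0+1 mod 2 = 0
  s[2] = (000111100001111)·(001000000110101) mod 2 = 0+0+0+0+0+0+0+0+0+0+0+0+1+0+1 mod 2 = 0
  s[3] = (000000011111111)·(001000000110101) mod 2 = 0+0+0+0+0+0+0+0+0+1+1+0+1+0+1 mod 2 = 0
Syndrome = 0000
s = 0: no error detected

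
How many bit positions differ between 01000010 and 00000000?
XOR = 01000010, count of 1s = 2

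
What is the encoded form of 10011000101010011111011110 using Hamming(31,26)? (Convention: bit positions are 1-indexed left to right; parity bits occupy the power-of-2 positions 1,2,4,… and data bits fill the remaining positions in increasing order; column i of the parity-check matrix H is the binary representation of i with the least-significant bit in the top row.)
Codeword c = d · G (mod 2), d = 10011000101010011111011110:
  c[0] = d·G[:,0] = (10011000101010011111011110)·(11011010101101010101010101) mod 2 = 1+0+0+1+1+0+0+0+1+0+1+0+0+0+0+1+0+1+0+1+0+1+0+1+0+0 mod 2 = 0
  c[1] = d·G[:,1] = (10011000101010011111011110)·(10110110011011001100110011) mod 2 = 1+0+0+1+0+0+0+0+0+0+1+0+1+0+0+0+1+1+0+0+0+1+0+0+1+0 mod 2 = 0
  c[2] = d·G[:,2] = (10011000101010011111011110)·(10000000000000000000000000) mod 2 = 1+0+0+0+0+0+0+0+0+0+0+0+0+0+0+0+0+0+0+0+0+0+0+0+0+0 mod 2 = 1
  c[3] = d·G[:,3] = (10011000101010011111011110)·(01110001111000111100001111) mod 2 = 0+0+0+1+0+0+0+0+1+0+1+0+0+0+0+1+1+1+0+0+0+0+1+1+1+0 mod 2 = 1
  c[4] = d·G[:,4] = (10011000101010011111011110)·(01000000000000000000000000) mod 2 = 0+0+0+0+0+0+0+0+0+0+0+0+0+0+0+0+0+0+0+0+0+0+0+0+0+0 mod 2 = 0
  c[5] = d·G[:,5] = (10011000101010011111011110)·(00100000000000000000000000) mod 2 = 0+0+0+0+0+0+0+0+0+0+0+0+0+0+0+0+0+0+0+0+0+0+0+0+0+0 mod 2 = 0
  c[6] = d·G[:,6] = (10011000101010011111011110)·(00010000000000000000000000) mod 2 = 0+0+0+1+0+0+0+0+0+0+0+0+0+0+0+0+0+0+0+0+0+0+0+0+0+0 mod 2 = 1
  c[7] = d·G[:,7] = (10011000101010011111011110)·(00001111111000000011111111) mod 2 = 0+0+0+0+1+0+0+0+1+0+1+0+0+0+0+0+0+0+1+1+0+1+1+1+1+0 mod 2 = 1
  c[8] = d·G[:,8] = (10011000101010011111011110)·(00001000000000000000000000) mod 2 = 0+0+0+0+1+0+0+0+0+0+0+0+0+0+0+0+0+0+0+0+0+0+0+0+0+0 mod 2 = 1
  c[9] = d·G[:,9] = (10011000101010011111011110)·(00000100000000000000000000) mod 2 = 0+0+0+0+0+0+0+0+0+0+0+0+0+0+0+0+0+0+0+0+0+0+0+0+0+0 mod 2 = 0
  c[10] = d·G[:,10] = (10011000101010011111011110)·(00000010000000000000000000) mod 2 = 0+0+0+0+0+0+0+0+0+0+0+0+0+0+0+0+0+0+0+0+0+0+0+0+0+0 mod 2 = 0
  c[11] = d·G[:,11] = (10011000101010011111011110)·(00000001000000000000000000) mod 2 = 0+0+0+0+0+0+0+0+0+0+0+0+0+0+0+0+0+0+0+0+0+0+0+0+0+0 mod 2 = 0
  c[12] = d·G[:,12] = (10011000101010011111011110)·(00000000100000000000000000) mod 2 = 0+0+0+0+0+0+0+0+1+0+0+0+0+0+0+0+0+0+0+0+0+0+0+0+0+0 mod 2 = 1
  c[13] = d·G[:,13] = (10011000101010011111011110)·(00000000010000000000000000) mod 2 = 0+0+0+0+0+0+0+0+0+0+0+0+0+0+0+0+0+0+0+0+0+0+0+0+0+0 mod 2 = 0
  c[14] = d·G[:,14] = (10011000101010011111011110)·(00000000001000000000000000) mod 2 = 0+0+0+0+0+0+0+0+0+0+1+0+0+0+0+0+0+0+0+0+0+0+0+0+0+0 mod 2 = 1
  c[15] = d·G[:,15] = (10011000101010011111011110)·(00000000000111111111111111) mod 2 = 0+0+0+0+0+0+0+0+0+0+0+0+1+0+0+1+1+1+1+1+0+1+1+1+1+0 mod 2 = 0
  c[16] = d·G[:,16] = (10011000101010011111011110)·(00000000000100000000000000) mod 2 = 0+0+0+0+0+0+0+0+0+0+0+0+0+0+0+0+0+0+0+0+0+0+0+0+0+0 mod 2 = 0
  c[17] = d·G[:,17] = (10011000101010011111011110)·(00000000000010000000000000) mod 2 = 0+0+0+0+0+0+0+0+0+0+0+0+1+0+0+0+0+0+0+0+0+0+0+0+0+0 mod 2 = 1
  c[18] = d·G[:,18] = (10011000101010011111011110)·(00000000000001000000000000) mod 2 = 0+0+0+0+0+0+0+0+0+0+0+0+0+0+0+0+0+0+0+0+0+0+0+0+0+0 mod 2 = 0
  c[19] = d·G[:,19] = (10011000101010011111011110)·(00000000000000100000000000) mod 2 = 0+0+0+0+0+0+0+0+0+0+0+0+0+0+0+0+0+0+0+0+0+0+0+0+0+0 mod 2 = 0
  c[20] = d·G[:,20] = (10011000101010011111011110)·(00000000000000010000000000) mod 2 = 0+0+0+0+0+0+0+0+0+0+0+0+0+0+0+1+0+0+0+0+0+0+0+0+0+0 mod 2 = 1
  c[21] = d·G[:,21] = (10011000101010011111011110)·(00000000000000001000000000) mod 2 = 0+0+0+0+0+0+0+0+0+0+0+0+0+0+0+0+1+0+0+0+0+0+0+0+0+0 mod 2 = 1
  c[22] = d·G[:,22] = (10011000101010011111011110)·(00000000000000000100000000) mod 2 = 0+0+0+0+0+0+0+0+0+0+0+0+0+0+0+0+0+1+0+0+0+0+0+0+0+0 mod 2 = 1
  c[23] = d·G[:,23] = (10011000101010011111011110)·(00000000000000000010000000) mod 2 = 0+0+0+0+0+0+0+0+0+0+0+0+0+0+0+0+0+0+1+0+0+0+0+0+0+0 mod 2 = 1
  c[24] = d·G[:,24] = (10011000101010011111011110)·(00000000000000000001000000) mod 2 = 0+0+0+0+0+0+0+0+0+0+0+0+0+0+0+0+0+0+0+1+0+0+0+0+0+0 mod 2 = 1
  c[25] = d·G[:,25] = (10011000101010011111011110)·(00000000000000000000100000) mod 2 = 0+0+0+0+0+0+0+0+0+0+0+0+0+0+0+0+0+0+0+0+0+0+0+0+0+0 mod 2 = 0
  c[26] = d·G[:,26] = (10011000101010011111011110)·(00000000000000000000010000) mod 2 = 0+0+0+0+0+0+0+0+0+0+0+0+0+0+0+0+0+0+0+0+0+1+0+0+0+0 mod 2 = 1
  c[27] = d·G[:,27] = (10011000101010011111011110)·(00000000000000000000001000) mod 2 = 0+0+0+0+0+0+0+0+0+0+0+0+0+0+0+0+0+0+0+0+0+0+1+0+0+0 mod 2 = 1
  c[28] = d·G[:,28] = (10011000101010011111011110)·(00000000000000000000000100) mod 2 = 0+0+0+0+0+0+0+0+0+0+0+0+0+0+0+0+0+0+0+0+0+0+0+1+0+0 mod 2 = 1
  c[29] = d·G[:,29] = (10011000101010011111011110)·(00000000000000000000000010) mod 2 = 0+0+0+0+0+0+0+0+0+0+0+0+0+0+0+0+0+0+0+0+0+0+0+0+1+0 mod 2 = 1
  c[30] = d·G[:,30] = (10011000101010011111011110)·(00000000000000000000000001) mod 2 = 0+0+0+0+0+0+0+0+0+0+0+0+0+0+0+0+0+0+0+0+0+0+0+0+0+0 mod 2 = 0
Codeword = 0011001110001010010011111011110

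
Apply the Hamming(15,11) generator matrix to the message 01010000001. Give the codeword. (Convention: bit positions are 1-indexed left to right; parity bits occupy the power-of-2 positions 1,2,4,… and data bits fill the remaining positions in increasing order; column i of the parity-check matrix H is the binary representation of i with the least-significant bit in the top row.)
Codeword c = d · G (mod 2), d = 01010000001:
  c[0] = d·G[:,0] = (01010000001)·(11011010101) mod 2 = 0+1+0+1+0+0+0+0+0+0+1 mod 2 = 1
  c[1] = d·G[:,1] = (01010000001)·(10110110011) mod 2 = 0+0+0+1+0+0+0+0+0+0+1 mod 2 = 0
  c[2] = d·G[:,2] = (01010000001)·(10000000000) mod 2 = 0+0+0+0+0+0+0+0+0+0+0 mod 2 = 0
  c[3] = d·G[:,3] = (01010000001)·(01110001111) mod 2 = 0+1+0+1+0+0+0+0+0+0+1 mod 2 = 1
  c[4] = d·G[:,4] = (01010000001)·(01000000000) mod 2 = 0+1+0+0+0+0+0+0+0+0+0 mod 2 = 1
  c[5] = d·G[:,5] = (01010000001)·(00100000000) mod 2 = 0+0+0+0+0+0+0+0+0+0+0 mod 2 = 0
  c[6] = d·G[:,6] = (01010000001)·(00010000000) mod 2 = 0+0+0+1+0+0+0+0+0+0+0 mod 2 = 1
  c[7] = d·G[:,7] = (01010000001)·(00001111111) mod 2 = 0+0+0+0+0+0+0+0+0+0+1 mod 2 = 1
  c[8] = d·G[:,8] = (01010000001)·(00001000000) mod 2 = 0+0+0+0+0+0+0+0+0+0+0 mod 2 = 0
  c[9] = d·G[:,9] = (01010000001)·(00000100000) mod 2 = 0+0+0+0+0+0+0+0+0+0+0 mod 2 = 0
  c[10] = d·G[:,10] = (01010000001)·(00000010000) mod 2 = 0+0+0+0+0+0+0+0+0+0+0 mod 2 = 0
  c[11] = d·G[:,11] = (01010000001)·(00000001000) mod 2 = 0+0+0+0+0+0+0+0+0+0+0 mod 2 = 0
  c[12] = d·G[:,12] = (01010000001)·(00000000100) mod 2 = 0+0+0+0+0+0+0+0+0+0+0 mod 2 = 0
  c[13] = d·G[:,13] = (01010000001)·(00000000010) mod 2 = 0+0+0+0+0+0+0+0+0+0+0 mod 2 = 0
  c[14] = d·G[:,14] = (01010000001)·(00000000001) mod 2 = 0+0+0+0+0+0+0+0+0+0+1 mod 2 = 1
Codeword = 100110110000001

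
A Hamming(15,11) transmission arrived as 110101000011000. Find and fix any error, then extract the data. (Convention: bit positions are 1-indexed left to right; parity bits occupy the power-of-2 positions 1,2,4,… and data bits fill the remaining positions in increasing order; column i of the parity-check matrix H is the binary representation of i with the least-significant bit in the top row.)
Syndrome s = H · r^T (mod 2), r = 110101000011000:
  s[0] = (101010101010101)·(110101000011000) mod 2 = 1+0+0+0+0+0+0+0+0+0+1+0+0+0+0 mod 2 = 0
  s[1] = (011001100110011)·(110101000011000) mod 2 = 0+1+0+0+0+1+0+0+0+0+1+0+0+0+0 mod 2 = 1
  s[2] = (000111100001111)·(110101000011000) mod 2 = 0+0+0+1+0+1+0+0+0+0+0+1+0+0+0 mod 2 = 1
  s[3] = (000000011111111)·(110101000011000) mod 2 = 0+0+0+0+0+0+0+0+0+0+1+1+0+0+0 mod 2 = 0
Syndrome = 0110
Column 6 of H equals this syndrome → error at bit 6 (1-indexed).
Flip bit 6: 110101000011000 → 110100000011000
Extract data bits at positions {3,5,6,7,9,10,11,12,13,14,15}: 00000011000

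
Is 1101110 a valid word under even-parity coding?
Sum of all bits: 1+1+0+1+1+1+0 = 5; 5 mod 2 = 1. Result is 1 → parity error detected.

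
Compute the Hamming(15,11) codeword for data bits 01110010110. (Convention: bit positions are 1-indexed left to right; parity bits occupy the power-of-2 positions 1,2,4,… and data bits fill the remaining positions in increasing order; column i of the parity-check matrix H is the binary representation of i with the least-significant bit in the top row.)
Codeword c = d · G (mod 2), d = 01110010110:
  c[0] = d·G[:,0] = (01110010110)·(11011010101) mod 2 = 0+1+0+1+0+0+1+0+1+0+0 mod 2 = 0
  c[1] = d·G[:,1] = (01110010110)·(10110110011) mod 2 = 0+0+1+1+0+0+1+0+0+1+0 mod 2 = 0
  c[2] = d·G[:,2] = (01110010110)·(10000000000) mod 2 = 0+0+0+0+0+0+0+0+0+0+0 mod 2 = 0
  c[3] = d·G[:,3] = (01110010110)·(01110001111) mod 2 = 0+1+1+1+0+0+0+0+1+1+0 mod 2 = 1
  c[4] = d·G[:,4] = (01110010110)·(01000000000) mod 2 = 0+1+0+0+0+0+0+0+0+0+0 mod 2 = 1
  c[5] = d·G[:,5] = (01110010110)·(00100000000) mod 2 = 0+0+1+0+0+0+0+0+0+0+0 mod 2 = 1
  c[6] = d·G[:,6] = (01110010110)·(00010000000) mod 2 = 0+0+0+1+0+0+0+0+0+0+0 mod 2 = 1
  c[7] = d·G[:,7] = (01110010110)·(00001111111) mod 2 = 0+0+0+0+0+0+1+0+1+1+0 mod 2 = 1
  c[8] = d·G[:,8] = (01110010110)·(00001000000) mod 2 = 0+0+0+0+0+0+0+0+0+0+0 mod 2 = 0
  c[9] = d·G[:,9] = (01110010110)·(00000100000) mod 2 = 0+0+0+0+0+0+0+0+0+0+0 mod 2 = 0
  c[10] = d·G[:,10] = (01110010110)·(00000010000) mod 2 = 0+0+0+0+0+0+1+0+0+0+0 mod 2 = 1
  c[11] = d·G[:,11] = (01110010110)·(00000001000) mod 2 = 0+0+0+0+0+0+0+0+0+0+0 mod 2 = 0
  c[12] = d·G[:,12] = (01110010110)·(00000000100) mod 2 = 0+0+0+0+0+0+0+0+1+0+0 mod 2 = 1
  c[13] = d·G[:,13] = (01110010110)·(00000000010) mod 2 = 0+0+0+0+0+0+0+0+0+1+0 mod 2 = 1
  c[14] = d·G[:,14] = (01110010110)·(00000000001) mod 2 = 0+0+0+0+0+0+0+0+0+0+0 mod 2 = 0
Codeword = 000111110010110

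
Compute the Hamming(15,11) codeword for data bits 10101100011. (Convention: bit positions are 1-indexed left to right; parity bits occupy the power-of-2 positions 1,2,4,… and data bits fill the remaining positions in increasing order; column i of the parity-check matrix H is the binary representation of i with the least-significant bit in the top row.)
Codeword c = d · G (mod 2), d = 10101100011:
  c[0] = d·G[:,0] = (10101100011)·(11011010101) mod 2 = 1+0+0+0+1+0+0+0+0+0+1 mod 2 = 1
  c[1] = d·G[:,1] = (10101100011)·(10110110011) mod 2 = 1+0+1+0+0+1+0+0+0+1+1 mod 2 = 1
  c[2] = d·G[:,2] = (10101100011)·(10000000000) mod 2 = 1+0+0+0+0+0+0+0+0+0+0 mod 2 = 1
  c[3] = d·G[:,3] = (10101100011)·(01110001111) mod 2 = 0+0+1+0+0+0+0+0+0+1+1 mod 2 = 1
  c[4] = d·G[:,4] = (10101100011)·(01000000000) mod 2 = 0+0+0+0+0+0+0+0+0+0+0 mod 2 = 0
  c[5] = d·G[:,5] = (10101100011)·(00100000000) mod 2 = 0+0+1+0+0+0+0+0+0+0+0 mod 2 = 1
  c[6] = d·G[:,6] = (10101100011)·(00010000000) mod 2 = 0+0+0+0+0+0+0+0+0+0+0 mod 2 = 0
  c[7] = d·G[:,7] = (10101100011)·(00001111111) mod 2 = 0+0+0+0+1+1+0+0+0+1+1 mod 2 = 0
  c[8] = d·G[:,8] = (10101100011)·(00001000000) mod 2 = 0+0+0+0+1+0+0+0+0+0+0 mod 2 = 1
  c[9] = d·G[:,9] = (10101100011)·(00000100000) mod 2 = 0+0+0+0+0+1+0+0+0+0+0 mod 2 = 1
  c[10] = d·G[:,10] = (10101100011)·(00000010000) mod 2 = 0+0+0+0+0+0+0+0+0+0+0 mod 2 = 0
  c[11] = d·G[:,11] = (10101100011)·(00000001000) mod 2 = 0+0+0+0+0+0+0+0+0+0+0 mod 2 = 0
  c[12] = d·G[:,12] = (10101100011)·(00000000100) mod 2 = 0+0+0+0+0+0+0+0+0+0+0 mod 2 = 0
  c[13] = d·G[:,13] = (10101100011)·(00000000010) mod 2 = 0+0+0+0+0+0+0+0+0+1+0 mod 2 = 1
  c[14] = d·G[:,14] = (10101100011)·(00000000001) mod 2 = 0+0+0+0+0+0+0+0+0+0+1 mod 2 = 1
Codeword = 111101001100011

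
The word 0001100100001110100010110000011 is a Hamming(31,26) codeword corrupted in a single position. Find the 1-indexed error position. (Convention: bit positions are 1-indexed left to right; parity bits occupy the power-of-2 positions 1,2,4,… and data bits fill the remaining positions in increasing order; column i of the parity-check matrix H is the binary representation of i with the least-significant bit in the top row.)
Syndrome s = H · r^T (mod 2), r = 0001100100001110100010110000011:
  s[0] = (1010101010101010101010101010101)·(0001100100001110100010110000011) mod 2 = 0+0+0+0+1+0+0+0+0+0+0+0+1+0+1+0+1+0+0+0+1+0+1+0+0+0+0+0+0+0+1 mod 2 = 1
  s[1] = (0110011001100110011001100110011)·(0001100100001110100010110000011) mod 2 = 0+0+0+0+0+0+0+0+0+0+0+0+0+1+1+0+0+0+0+0+0+0+1+0+0+0+0+0+0+1+1 mod 2 = 1
  s[2] = (0001111000011110000111100001111)·(0001100100001110100010110000011) mod 2 = 0+0+0+1+1+0+0+0+0+0+0+0+1+1+1+0+0+0+0+0+1+0+1+0+0+0+0+0+0+1+1 mod 2 = 1
  s[3] = (0000000111111110000000011111111)·(0001100100001110100010110000011) mod 2 = 0+0+0+0+0+0+0+1+0+0+0+0+1+1+1+0+0+0+0+0+0+0+0+1+0+0+0+0+0+1+1 mod 2 = 1
  s[4] = (0000000000000001111111111111111)·(0001100100001110100010110000011) mod 2 = 0+0+0+0+0+0+0+0+0+0+0+0+0+0+0+0+1+0+0+0+1+0+1+1+0+0+0+0+0+1+1 mod 2 = 0
Syndrome = 11110
Column i of H is the binary representation of i, so the syndrome is the binary index of the flipped bit.
Read s = 11110 with s[0] as LSB: 1·2^0 + 1·2^1 + 1·2^2 + 1·2^3 + 0·2^4 = 15.
Error is at bit position 15.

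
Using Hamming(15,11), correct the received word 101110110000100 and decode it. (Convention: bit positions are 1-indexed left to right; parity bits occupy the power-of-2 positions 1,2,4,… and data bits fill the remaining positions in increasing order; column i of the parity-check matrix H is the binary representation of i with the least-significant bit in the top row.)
Syndrome s = H · r^T (mod 2), r = 101110110000100:
  s[0] = (101010101010101)·(101110110000100) mod 2 = 1+0+1+0+1+0+1+0+0+0+0+0+1+0+0 mod 2 = 1
  s[1] = (011001100110011)·(101110110000100) mod 2 = 0+0+1+0+0+0+1+0+0+0+0+0+0+0+0 mod 2 = 0
  s[2] = (000111100001111)·(101110110000100) mod 2 = 0+0+0+1+1+0+1+0+0+0+0+0+1+0+0 mod 2 = 0
  s[3] = (000000011111111)·(101110110000100) mod 2 = 0+0+0+0+0+0+0+1+0+0+0+0+1+0+0 mod 2 = 0
Syndrome = 1000
Column 1 of H equals this syndrome → error at bit 1 (1-indexed).
Flip bit 1: 101110110000100 → 001110110000100
Extract data bits at positions {3,5,6,7,9,10,11,12,13,14,15}: 11010000100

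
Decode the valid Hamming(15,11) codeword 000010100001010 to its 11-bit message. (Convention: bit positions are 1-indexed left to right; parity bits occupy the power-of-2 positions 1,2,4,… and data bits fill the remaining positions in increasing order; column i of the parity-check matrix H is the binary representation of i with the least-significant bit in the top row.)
Parity bits occupy power-of-2 positions; data bits are at positions {3,5,6,7,9,10,11,12,13,14,15} (1-indexed).
Extract: c[3]=0 c[5]=1 c[6]=0 c[7]=1 c[9]=0 c[10]=0 c[11]=0 c[12]=1 c[13]=0 c[14]=1 c[15]=0
Data = 01010001010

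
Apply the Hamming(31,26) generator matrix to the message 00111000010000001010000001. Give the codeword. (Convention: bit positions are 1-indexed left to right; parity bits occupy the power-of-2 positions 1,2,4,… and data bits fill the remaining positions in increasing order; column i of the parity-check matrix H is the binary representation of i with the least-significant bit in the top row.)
Codeword c = d · G (mod 2), d = 00111000010000001010000001:
  c[0] = d·G[:,0] = (00111000010000001010000001)·(11011010101101010101010101) mod 2 = 0+0+0+1+1+0+0+0+0+0+0+0+0+0+0+0+0+0+0+0+0+0+0+0+0+1 mod 2 = 1
  c[1] = d·G[:,1] = (00111000010000001010000001)·(10110110011011001100110011) mod 2 = 0+0+1+1+0+0+0+0+0+1+0+0+0+0+0+0+1+0+0+0+0+0+0+0+0+1 mod 2 = 1
  c[2] = d·G[:,2] = (00111000010000001010000001)·(10000000000000000000000000) mod 2 = 0+0+0+0+0+0+0+0+0+0+0+0+0+0+0+0+0+0+0+0+0+0+0+0+0+0 mod 2 = 0
  c[3] = d·G[:,3] = (00111000010000001010000001)·(01110001111000111100001111) mod 2 = 0+0+1+1+0+0+0+0+0+1+0+0+0+0+0+0+1+0+0+0+0+0+0+0+0+1 mod 2 = 1
  c[4] = d·G[:,4] = (00111000010000001010000001)·(01000000000000000000000000) mod 2 = 0+0+0+0+0+0+0+0+0+0+0+0+0+0+0+0+0+0+0+0+0+0+0+0+0+0 mod 2 = 0
  c[5] = d·G[:,5] = (00111000010000001010000001)·(00100000000000000000000000) mod 2 = 0+0+1+0+0+0+0+0+0+0+0+0+0+0+0+0+0+0+0+0+0+0+0+0+0+0 mod 2 = 1
  c[6] = d·G[:,6] = (00111000010000001010000001)·(00010000000000000000000000) mod 2 = 0+0+0+1+0+0+0+0+0+0+0+0+0+0+0+0+0+0+0+0+0+0+0+0+0+0 mod 2 = 1
  c[7] = d·G[:,7] = (00111000010000001010000001)·(00001111111000000011111111) mod 2 = 0+0+0+0+1+0+0+0+0+1+0+0+0+0+0+0+0+0+1+0+0+0+0+0+0+1 mod 2 = 0
  c[8] = d·G[:,8] = (00111000010000001010000001)·(00001000000000000000000000) mod 2 = 0+0+0+0+1+0+0+0+0+0+0+0+0+0+0+0+0+0+0+0+0+0+0+0+0+0 mod 2 = 1
  c[9] = d·G[:,9] = (00111000010000001010000001)·(00000100000000000000000000) mod 2 = 0+0+0+0+0+0+0+0+0+0+0+0+0+0+0+0+0+0+0+0+0+0+0+0+0+0 mod 2 = 0
  c[10] = d·G[:,10] = (00111000010000001010000001)·(00000010000000000000000000) mod 2 = 0+0+0+0+0+0+0+0+0+0+0+0+0+0+0+0+0+0+0+0+0+0+0+0+0+0 mod 2 = 0
  c[11] = d·G[:,11] = (00111000010000001010000001)·(00000001000000000000000000) mod 2 = 0+0+0+0+0+0+0+0+0+0+0+0+0+0+0+0+0+0+0+0+0+0+0+0+0+0 mod 2 = 0
  c[12] = d·G[:,12] = (00111000010000001010000001)·(00000000100000000000000000) mod 2 = 0+0+0+0+0+0+0+0+0+0+0+0+0+0+0+0+0+0+0+0+0+0+0+0+0+0 mod 2 = 0
  c[13] = d·G[:,13] = (00111000010000001010000001)·(00000000010000000000000000) mod 2 = 0+0+0+0+0+0+0+0+0+1+0+0+0+0+0+0+0+0+0+0+0+0+0+0+0+0 mod 2 = 1
  c[14] = d·G[:,14] = (00111000010000001010000001)·(00000000001000000000000000) mod 2 = 0+0+0+0+0+0+0+0+0+0+0+0+0+0+0+0+0+0+0+0+0+0+0+0+0+0 mod 2 = 0
  c[15] = d·G[:,15] = (00111000010000001010000001)·(00000000000111111111111111) mod 2 = 0+0+0+0+0+0+0+0+0+0+0+0+0+0+0+0+1+0+1+0+0+0+0+0+0+1 mod 2 = 1
  c[16] = d·G[:,16] = (00111000010000001010000001)·(00000000000100000000000000) mod 2 = 0+0+0+0+0+0+0+0+0+0+0+0+0+0+0+0+0+0+0+0+0+0+0+0+0+0 mod 2 = 0
  c[17] = d·G[:,17] = (00111000010000001010000001)·(00000000000010000000000000) mod 2 = 0+0+0+0+0+0+0+0+0+0+0+0+0+0+0+0+0+0+0+0+0+0+0+0+0+0 mod 2 = 0
  c[18] = d·G[:,18] = (00111000010000001010000001)·(00000000000001000000000000) mod 2 = 0+0+0+0+0+0+0+0+0+0+0+0+0+0+0+0+0+0+0+0+0+0+0+0+0+0 mod 2 = 0
  c[19] = d·G[:,19] = (00111000010000001010000001)·(00000000000000100000000000) mod 2 = 0+0+0+0+0+0+0+0+0+0+0+0+0+0+0+0+0+0+0+0+0+0+0+0+0+0 mod 2 = 0
  c[20] = d·G[:,20] = (00111000010000001010000001)·(00000000000000010000000000) mod 2 = 0+0+0+0+0+0+0+0+0+0+0+0+0+0+0+0+0+0+0+0+0+0+0+0+0+0 mod 2 = 0
  c[21] = d·G[:,21] = (00111000010000001010000001)·(00000000000000001000000000) mod 2 = 0+0+0+0+0+0+0+0+0+0+0+0+0+0+0+0+1+0+0+0+0+0+0+0+0+0 mod 2 = 1
  c[22] = d·G[:,22] = (00111000010000001010000001)·(00000000000000000100000000) mod 2 = 0+0+0+0+0+0+0+0+0+0+0+0+0+0+0+0+0+0+0+0+0+0+0+0+0+0 mod 2 = 0
  c[23] = d·G[:,23] = (00111000010000001010000001)·(00000000000000000010000000) mod 2 = 0+0+0+0+0+0+0+0+0+0+0+0+0+0+0+0+0+0+1+0+0+0+0+0+0+0 mod 2 = 1
  c[24] = d·G[:,24] = (00111000010000001010000001)·(00000000000000000001000000) mod 2 = 0+0+0+0+0+0+0+0+0+0+0+0+0+0+0+0+0+0+0+0+0+0+0+0+0+0 mod 2 = 0
  c[25] = d·G[:,25] = (00111000010000001010000001)·(00000000000000000000100000) mod 2 = 0+0+0+0+0+0+0+0+0+0+0+0+0+0+0+0+0+0+0+0+0+0+0+0+0+0 mod 2 = 0
  c[26] = d·G[:,26] = (00111000010000001010000001)·(00000000000000000000010000) mod 2 = 0+0+0+0+0+0+0+0+0+0+0+0+0+0+0+0+0+0+0+0+0+0+0+0+0+0 mod 2 = 0
  c[27] = d·G[:,27] = (00111000010000001010000001)·(00000000000000000000001000) mod 2 = 0+0+0+0+0+0+0+0+0+0+0+0+0+0+0+0+0+0+0+0+0+0+0+0+0+0 mod 2 = 0
  c[28] = d·G[:,28] = (00111000010000001010000001)·(00000000000000000000000100) mod 2 = 0+0+0+0+0+0+0+0+0+0+0+0+0+0+0+0+0+0+0+0+0+0+0+0+0+0 mod 2 = 0
  c[29] = d·G[:,29] = (00111000010000001010000001)·(00000000000000000000000010) mod 2 = 0+0+0+0+0+0+0+0+0+0+0+0+0+0+0+0+0+0+0+0+0+0+0+0+0+0 mod 2 = 0
  c[30] = d·G[:,30] = (00111000010000001010000001)·(00000000000000000000000001) mod 2 = 0+0+0+0+0+0+0+0+0+0+0+0+0+0+0+0+0+0+0+0+0+0+0+0+0+1 mod 2 = 1
Codeword = 1101011010000101000001010000001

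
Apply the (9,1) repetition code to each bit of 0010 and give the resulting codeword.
Repeat each bit 9× and concatenate:
0→000000000  0→000000000  1→111111111  0→000000000
Codeword = 000000000000000000111111111000000000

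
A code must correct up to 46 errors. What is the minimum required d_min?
Correcting t errors requires d_min ≥ 2t + 1 = 2·46 + 1 = 93.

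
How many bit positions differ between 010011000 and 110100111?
XOR = 100111111, count of 1s = 7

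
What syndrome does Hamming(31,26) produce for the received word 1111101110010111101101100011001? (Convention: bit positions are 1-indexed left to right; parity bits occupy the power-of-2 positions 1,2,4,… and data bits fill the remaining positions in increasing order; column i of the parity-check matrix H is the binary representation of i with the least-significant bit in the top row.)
Syndrome s = H · r^T (mod 2), r = 1111101110010111101101100011001:
  s[0] = (1010101010101010101010101010101)·(1111101110010111101101100011001) mod 2 = 1+0+1+0+1+0+1+0+1+0+0+0+0+0+1+0+1+0+1+0+0+0+1+0+0+0+1+0+0+0+1 mod 2 = 1
  s[1] = (0110011001100110011001100110011)·(1111101110010111101101100011001) mod 2 = 0+1+1+0+0+0+1+0+0+0+0+0+0+1+1+0+0+0+1+0+0+1+1+0+0+0+1+0+0+0+1 mod 2 = 0
  s[2] = (0001111000011110000111100001111)·(1111101110010111101101100011001) mod 2 = 0+0+0+1+1+0+1+0+0+0+0+1+0+1+1+0+0+0+0+1+0+1+1+0+0+0+0+1+0+0+1 mod 2 = 1
  s[3] = (0000000111111110000000011111111)·(1111101110010111101101100011001) mod 2 = 0+0+0+0+0+0+0+1+1+0+0+1+0+1+1+0+0+0+0+0+0+0+0+0+0+0+1+1+0+0+1 mod 2 = 0
  s[4] = (0000000000000001111111111111111)·(1111101110010111101101100011001) mod 2 = 0+0+0+0+0+0+0+0+0+0+0+0+0+0+0+1+1+0+1+1+0+1+1+0+0+0+1+1+0+0+1 mod 2 = 1
Syndrome = 10101
Non-zero syndrome: error at position 21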